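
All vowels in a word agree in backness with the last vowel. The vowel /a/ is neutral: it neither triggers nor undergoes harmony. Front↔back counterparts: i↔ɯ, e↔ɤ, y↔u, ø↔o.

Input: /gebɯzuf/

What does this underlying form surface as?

[gɤbɯzuf]

/e/ harmonizes with /u/ ([+back]) → [ɤ]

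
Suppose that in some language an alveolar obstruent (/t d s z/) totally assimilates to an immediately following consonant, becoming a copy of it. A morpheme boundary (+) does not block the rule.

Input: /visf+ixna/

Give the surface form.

/s/ before /f/ → [f] (total assimilation)

[viff+ixna]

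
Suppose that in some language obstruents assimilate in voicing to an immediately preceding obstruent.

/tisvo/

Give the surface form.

[tisfo]

/v/ after /s/ (voiceless) → [f]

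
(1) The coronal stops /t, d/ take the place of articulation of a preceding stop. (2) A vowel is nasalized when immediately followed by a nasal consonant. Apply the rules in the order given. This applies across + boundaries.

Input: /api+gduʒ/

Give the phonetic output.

[api+gguʒ]

Rule 1: /d/ after /g/ (velar) → [g]
After rule 1: api+gguʒ
Rule 2: no segment meets the rule's conditions; no change.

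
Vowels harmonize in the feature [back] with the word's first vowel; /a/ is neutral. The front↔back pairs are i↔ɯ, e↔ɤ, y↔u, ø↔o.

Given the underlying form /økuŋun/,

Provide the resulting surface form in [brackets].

/u/ harmonizes with /ø/ ([-back]) → [y]
/u/ harmonizes with /ø/ ([-back]) → [y]

[økyŋyn]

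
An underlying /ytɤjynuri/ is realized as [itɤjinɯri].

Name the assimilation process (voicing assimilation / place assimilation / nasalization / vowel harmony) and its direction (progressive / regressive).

vowel harmony, regressive

/y/→[i] /y/→[i] /u/→[ɯ].
Vowels agree with the last vowel, so the harmony is regressive.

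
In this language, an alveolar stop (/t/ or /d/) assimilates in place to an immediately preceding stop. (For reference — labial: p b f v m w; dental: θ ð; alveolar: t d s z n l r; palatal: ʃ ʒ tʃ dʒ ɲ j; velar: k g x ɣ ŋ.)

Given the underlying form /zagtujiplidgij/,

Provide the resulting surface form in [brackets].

/t/ after /g/ (velar) → [k]

[zagkujiplidgij]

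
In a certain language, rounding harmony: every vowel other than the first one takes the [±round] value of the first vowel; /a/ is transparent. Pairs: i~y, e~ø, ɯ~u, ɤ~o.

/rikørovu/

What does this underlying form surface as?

[rikerɤvɯ]

/ø/ harmonizes with /i/ ([-round]) → [e]
/o/ harmonizes with /i/ ([-round]) → [ɤ]
/u/ harmonizes with /i/ ([-round]) → [ɯ]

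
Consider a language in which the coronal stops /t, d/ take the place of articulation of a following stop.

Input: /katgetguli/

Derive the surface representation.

[kakgekguli]

/t/ before /g/ (velar) → [k]
/t/ before /g/ (velar) → [k]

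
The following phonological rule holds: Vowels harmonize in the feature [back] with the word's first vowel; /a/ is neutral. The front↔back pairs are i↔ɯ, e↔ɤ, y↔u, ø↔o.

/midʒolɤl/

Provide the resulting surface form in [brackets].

[midʒølel]

/o/ harmonizes with /i/ ([-back]) → [ø]
/ɤ/ harmonizes with /i/ ([-back]) → [e]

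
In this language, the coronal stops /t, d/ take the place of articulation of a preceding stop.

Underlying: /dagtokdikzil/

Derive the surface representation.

/t/ after /g/ (velar) → [k]
/d/ after /k/ (velar) → [g]

[dagkokgikzil]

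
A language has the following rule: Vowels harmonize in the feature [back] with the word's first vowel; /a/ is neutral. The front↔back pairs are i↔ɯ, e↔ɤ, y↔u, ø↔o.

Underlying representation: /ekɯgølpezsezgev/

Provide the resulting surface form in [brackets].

/ɯ/ harmonizes with /e/ ([-back]) → [i]

[ekigølpezsezgev]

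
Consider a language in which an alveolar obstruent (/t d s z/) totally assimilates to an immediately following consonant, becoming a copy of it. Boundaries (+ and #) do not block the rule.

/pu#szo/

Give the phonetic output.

/s/ before /z/ → [z] (total assimilation)

[pu#zzo]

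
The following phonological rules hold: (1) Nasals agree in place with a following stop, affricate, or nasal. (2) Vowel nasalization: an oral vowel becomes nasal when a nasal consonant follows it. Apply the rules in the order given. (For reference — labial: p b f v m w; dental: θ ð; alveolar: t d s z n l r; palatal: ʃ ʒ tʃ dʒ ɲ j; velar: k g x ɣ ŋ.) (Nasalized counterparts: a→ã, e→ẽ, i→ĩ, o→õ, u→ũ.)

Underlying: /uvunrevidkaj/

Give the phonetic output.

[uvũnrevidkaj]

Rule 1: no segment meets the rule's conditions; no change.
After rule 1: uvunrevidkaj
Rule 2: /u/ before nasal /n/ → [ũ]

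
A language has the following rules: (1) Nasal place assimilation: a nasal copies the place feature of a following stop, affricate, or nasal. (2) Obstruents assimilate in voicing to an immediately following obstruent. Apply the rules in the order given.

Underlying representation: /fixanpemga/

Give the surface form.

[fixampeŋga]

Rule 1: /n/ before /p/ (labial) → [m]
Rule 1: /m/ before /g/ (velar) → [ŋ]
After rule 1: fixampeŋga
Rule 2: no segment meets the rule's conditions; no change.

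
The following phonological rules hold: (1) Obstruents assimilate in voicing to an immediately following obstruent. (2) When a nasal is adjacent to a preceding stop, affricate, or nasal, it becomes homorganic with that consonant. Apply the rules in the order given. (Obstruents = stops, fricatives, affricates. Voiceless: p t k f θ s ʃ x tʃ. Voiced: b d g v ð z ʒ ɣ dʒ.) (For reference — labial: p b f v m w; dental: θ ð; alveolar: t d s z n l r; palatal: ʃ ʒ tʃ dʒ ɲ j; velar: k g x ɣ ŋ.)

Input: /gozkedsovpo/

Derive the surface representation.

Rule 1: /z/ before /k/ (voiceless) → [s]
Rule 1: /d/ before /s/ (voiceless) → [t]
Rule 1: /v/ before /p/ (voiceless) → [f]
After rule 1: gosketsofpo
Rule 2: no segment meets the rule's conditions; no change.

[gosketsofpo]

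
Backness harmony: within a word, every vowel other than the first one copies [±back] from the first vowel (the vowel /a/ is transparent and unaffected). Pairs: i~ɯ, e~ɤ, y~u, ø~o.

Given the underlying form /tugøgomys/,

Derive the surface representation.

[tugogomus]

/ø/ harmonizes with /u/ ([+back]) → [o]
/y/ harmonizes with /u/ ([+back]) → [u]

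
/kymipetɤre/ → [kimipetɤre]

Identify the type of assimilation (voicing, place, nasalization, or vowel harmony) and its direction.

/y/→[i].
Vowels agree with the last vowel, so the harmony is regressive.

vowel harmony, regressive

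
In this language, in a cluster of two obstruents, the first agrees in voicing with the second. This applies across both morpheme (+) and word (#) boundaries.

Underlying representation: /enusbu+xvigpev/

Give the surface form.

/s/ before /b/ (voiced) → [z]
/x/ before /v/ (voiced) → [ɣ]
/g/ before /p/ (voiceless) → [k]

[enuzbu+ɣvikpev]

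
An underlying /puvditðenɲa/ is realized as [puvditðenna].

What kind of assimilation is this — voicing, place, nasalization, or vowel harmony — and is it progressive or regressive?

place assimilation, progressive

/ɲ/→[n].
Each target copies a feature from the preceding segment, so the direction is progressive.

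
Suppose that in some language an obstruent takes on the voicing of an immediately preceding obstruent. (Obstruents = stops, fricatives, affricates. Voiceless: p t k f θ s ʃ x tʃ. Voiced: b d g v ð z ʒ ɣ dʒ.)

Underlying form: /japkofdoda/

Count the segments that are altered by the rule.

/d/ after /f/ (voiceless) → [t]
1 segment changes.

1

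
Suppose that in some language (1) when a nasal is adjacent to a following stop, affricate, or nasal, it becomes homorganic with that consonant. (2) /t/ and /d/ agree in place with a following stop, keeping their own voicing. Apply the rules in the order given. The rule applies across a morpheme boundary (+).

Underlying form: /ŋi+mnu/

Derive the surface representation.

Rule 1: /m/ before /n/ (alveolar) → [n]
After rule 1: ŋi+nnu
Rule 2: no segment meets the rule's conditions; no change.

[ŋi+nnu]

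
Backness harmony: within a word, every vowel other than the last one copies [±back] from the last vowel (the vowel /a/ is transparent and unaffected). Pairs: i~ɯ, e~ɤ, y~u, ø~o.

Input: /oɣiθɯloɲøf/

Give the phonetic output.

/o/ harmonizes with /ø/ ([-back]) → [ø]
/ɯ/ harmonizes with /ø/ ([-back]) → [i]
/o/ harmonizes with /ø/ ([-back]) → [ø]

[øɣiθiløɲøf]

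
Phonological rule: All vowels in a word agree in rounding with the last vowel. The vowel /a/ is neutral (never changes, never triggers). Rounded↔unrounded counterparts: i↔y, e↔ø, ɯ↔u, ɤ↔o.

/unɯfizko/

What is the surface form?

[unufyzko]

/ɯ/ harmonizes with /o/ ([+round]) → [u]
/i/ harmonizes with /o/ ([+round]) → [y]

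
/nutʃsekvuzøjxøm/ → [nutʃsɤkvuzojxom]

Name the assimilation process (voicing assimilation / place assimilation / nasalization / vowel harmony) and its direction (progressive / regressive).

/e/→[ɤ] /ø/→[o] /ø/→[o].
Vowels agree with the first vowel, so the harmony is progressive.

vowel harmony, progressive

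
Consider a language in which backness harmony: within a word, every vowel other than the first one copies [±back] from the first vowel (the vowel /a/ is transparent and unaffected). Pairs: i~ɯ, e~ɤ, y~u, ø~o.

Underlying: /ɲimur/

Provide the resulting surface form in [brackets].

/u/ harmonizes with /i/ ([-back]) → [y]

[ɲimyr]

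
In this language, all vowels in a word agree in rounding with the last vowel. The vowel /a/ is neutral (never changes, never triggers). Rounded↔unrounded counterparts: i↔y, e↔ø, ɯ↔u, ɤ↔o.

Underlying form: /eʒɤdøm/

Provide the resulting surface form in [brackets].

/e/ harmonizes with /ø/ ([+round]) → [ø]
/ɤ/ harmonizes with /ø/ ([+round]) → [o]

[øʒodøm]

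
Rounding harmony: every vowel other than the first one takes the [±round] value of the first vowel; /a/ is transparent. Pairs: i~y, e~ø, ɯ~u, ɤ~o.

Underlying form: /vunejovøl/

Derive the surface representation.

/e/ harmonizes with /u/ ([+round]) → [ø]

[vunøjovøl]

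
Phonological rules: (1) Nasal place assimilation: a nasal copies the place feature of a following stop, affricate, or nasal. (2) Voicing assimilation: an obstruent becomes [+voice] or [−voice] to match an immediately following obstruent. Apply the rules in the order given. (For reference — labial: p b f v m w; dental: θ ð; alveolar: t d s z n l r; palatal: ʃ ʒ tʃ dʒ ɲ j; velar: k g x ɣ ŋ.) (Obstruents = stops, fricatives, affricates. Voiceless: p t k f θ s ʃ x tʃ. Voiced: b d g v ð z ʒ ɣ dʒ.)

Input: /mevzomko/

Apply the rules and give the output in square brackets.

Rule 1: /m/ before /k/ (velar) → [ŋ]
After rule 1: mevzoŋko
Rule 2: no segment meets the rule's conditions; no change.

[mevzoŋko]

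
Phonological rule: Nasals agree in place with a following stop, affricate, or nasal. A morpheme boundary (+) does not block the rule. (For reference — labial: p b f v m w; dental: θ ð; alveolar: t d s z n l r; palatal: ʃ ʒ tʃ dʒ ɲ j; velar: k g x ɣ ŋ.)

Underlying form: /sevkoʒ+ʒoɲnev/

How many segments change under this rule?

/ɲ/ before /n/ (alveolar) → [n]
1 segment changes.

1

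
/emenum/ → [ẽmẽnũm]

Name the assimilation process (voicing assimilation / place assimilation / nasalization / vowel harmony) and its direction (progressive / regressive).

nasalization, regressive

/e/→[ẽ] /e/→[ẽ] /u/→[ũ].
Each target copies a feature from the following segment, so the direction is regressive.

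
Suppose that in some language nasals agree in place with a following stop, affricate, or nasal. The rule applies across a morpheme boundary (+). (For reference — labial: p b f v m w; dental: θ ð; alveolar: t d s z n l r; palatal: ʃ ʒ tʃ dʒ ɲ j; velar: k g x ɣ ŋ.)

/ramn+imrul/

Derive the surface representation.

/m/ before /n/ (alveolar) → [n]

[rann+imrul]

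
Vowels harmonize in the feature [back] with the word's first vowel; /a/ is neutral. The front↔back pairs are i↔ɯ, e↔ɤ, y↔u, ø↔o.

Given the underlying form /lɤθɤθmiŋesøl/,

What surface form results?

[lɤθɤθmɯŋɤsol]

/i/ harmonizes with /ɤ/ ([+back]) → [ɯ]
/e/ harmonizes with /ɤ/ ([+back]) → [ɤ]
/ø/ harmonizes with /ɤ/ ([+back]) → [o]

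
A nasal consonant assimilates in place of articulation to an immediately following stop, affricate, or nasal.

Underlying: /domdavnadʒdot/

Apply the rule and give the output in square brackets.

/m/ before /d/ (alveolar) → [n]

[dondavnadʒdot]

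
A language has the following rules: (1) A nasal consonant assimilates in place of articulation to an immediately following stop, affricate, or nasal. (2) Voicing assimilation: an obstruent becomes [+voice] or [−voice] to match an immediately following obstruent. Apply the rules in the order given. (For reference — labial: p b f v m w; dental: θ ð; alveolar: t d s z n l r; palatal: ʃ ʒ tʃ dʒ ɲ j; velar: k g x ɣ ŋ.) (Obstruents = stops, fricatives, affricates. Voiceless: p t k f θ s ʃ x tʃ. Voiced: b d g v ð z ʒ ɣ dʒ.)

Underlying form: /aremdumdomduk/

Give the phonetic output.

Rule 1: /m/ before /d/ (alveolar) → [n]
Rule 1: /m/ before /d/ (alveolar) → [n]
Rule 1: /m/ before /d/ (alveolar) → [n]
After rule 1: arendundonduk
Rule 2: no segment meets the rule's conditions; no change.

[arendundonduk]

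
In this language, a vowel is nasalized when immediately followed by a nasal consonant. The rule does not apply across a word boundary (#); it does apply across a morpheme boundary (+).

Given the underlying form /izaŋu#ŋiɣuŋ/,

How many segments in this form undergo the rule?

/a/ before nasal /ŋ/ → [ã]
/u/ before nasal /ŋ/ → [ũ]
2 segments change.

2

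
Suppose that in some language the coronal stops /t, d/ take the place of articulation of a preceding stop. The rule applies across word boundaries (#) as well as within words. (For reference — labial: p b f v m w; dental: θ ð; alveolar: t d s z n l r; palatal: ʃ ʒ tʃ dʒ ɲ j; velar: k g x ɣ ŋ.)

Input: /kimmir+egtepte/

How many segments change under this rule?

/t/ after /g/ (velar) → [k]
/t/ after /p/ (labial) → [p]
2 segments change.

2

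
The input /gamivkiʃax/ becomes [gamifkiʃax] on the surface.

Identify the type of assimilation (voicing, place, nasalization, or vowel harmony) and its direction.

voicing assimilation, regressive

/v/→[f].
Each target copies a feature from the following segment, so the direction is regressive.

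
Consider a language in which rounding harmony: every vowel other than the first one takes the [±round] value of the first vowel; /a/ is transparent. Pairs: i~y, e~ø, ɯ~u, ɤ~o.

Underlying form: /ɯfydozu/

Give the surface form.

/y/ harmonizes with /ɯ/ ([-round]) → [i]
/o/ harmonizes with /ɯ/ ([-round]) → [ɤ]
/u/ harmonizes with /ɯ/ ([-round]) → [ɯ]

[ɯfidɤzɯ]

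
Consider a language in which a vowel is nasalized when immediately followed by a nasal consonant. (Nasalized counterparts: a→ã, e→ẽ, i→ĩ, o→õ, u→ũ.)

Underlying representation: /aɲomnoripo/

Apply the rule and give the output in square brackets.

/a/ before nasal /ɲ/ → [ã]
/o/ before nasal /m/ → [õ]

[ãɲõmnoripo]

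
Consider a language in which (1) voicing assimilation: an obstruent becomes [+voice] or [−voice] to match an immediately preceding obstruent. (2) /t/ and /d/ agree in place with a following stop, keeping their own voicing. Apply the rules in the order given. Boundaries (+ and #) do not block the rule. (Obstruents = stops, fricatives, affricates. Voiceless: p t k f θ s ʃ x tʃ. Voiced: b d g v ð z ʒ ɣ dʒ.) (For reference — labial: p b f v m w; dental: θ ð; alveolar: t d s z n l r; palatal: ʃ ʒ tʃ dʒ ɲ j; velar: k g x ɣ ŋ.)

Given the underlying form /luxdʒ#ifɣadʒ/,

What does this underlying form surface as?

Rule 1: /dʒ/ after /x/ (voiceless) → [tʃ]
Rule 1: /ɣ/ after /f/ (voiceless) → [x]
After rule 1: luxtʃ#ifxadʒ
Rule 2: no segment meets the rule's conditions; no change.

[luxtʃ#ifxadʒ]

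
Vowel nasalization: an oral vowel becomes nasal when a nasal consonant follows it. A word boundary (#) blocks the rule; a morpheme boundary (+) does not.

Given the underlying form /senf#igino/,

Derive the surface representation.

[sẽnf#igĩno]

/e/ before nasal /n/ → [ẽ]
/i/ before nasal /n/ → [ĩ]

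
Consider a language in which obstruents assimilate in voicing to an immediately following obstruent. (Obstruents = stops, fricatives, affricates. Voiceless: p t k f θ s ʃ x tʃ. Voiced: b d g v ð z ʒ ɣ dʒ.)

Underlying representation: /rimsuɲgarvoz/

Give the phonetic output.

no segment meets the rule's conditions; no change.

[rimsuɲgarvoz]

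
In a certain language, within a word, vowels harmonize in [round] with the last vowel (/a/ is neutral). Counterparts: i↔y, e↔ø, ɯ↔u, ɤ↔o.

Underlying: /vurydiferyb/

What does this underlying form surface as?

[vurydyføryb]

/i/ harmonizes with /y/ ([+round]) → [y]
/e/ harmonizes with /y/ ([+round]) → [ø]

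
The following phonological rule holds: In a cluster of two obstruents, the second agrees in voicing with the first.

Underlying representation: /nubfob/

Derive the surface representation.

[nubvob]

/f/ after /b/ (voiced) → [v]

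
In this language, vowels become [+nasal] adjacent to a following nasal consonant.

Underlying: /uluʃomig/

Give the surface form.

[uluʃõmig]

/o/ before nasal /m/ → [õ]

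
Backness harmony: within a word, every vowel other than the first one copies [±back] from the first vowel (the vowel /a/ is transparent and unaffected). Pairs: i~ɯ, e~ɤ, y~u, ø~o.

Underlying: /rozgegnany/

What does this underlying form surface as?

/e/ harmonizes with /o/ ([+back]) → [ɤ]
/y/ harmonizes with /o/ ([+back]) → [u]

[rozgɤgnanu]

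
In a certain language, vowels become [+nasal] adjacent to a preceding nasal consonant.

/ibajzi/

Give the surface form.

no segment meets the rule's conditions; no change.

[ibajzi]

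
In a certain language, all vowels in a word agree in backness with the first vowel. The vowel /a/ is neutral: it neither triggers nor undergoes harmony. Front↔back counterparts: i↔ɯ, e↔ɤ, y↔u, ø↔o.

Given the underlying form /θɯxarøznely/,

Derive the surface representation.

/ø/ harmonizes with /ɯ/ ([+back]) → [o]
/e/ harmonizes with /ɯ/ ([+back]) → [ɤ]
/y/ harmonizes with /ɯ/ ([+back]) → [u]

[θɯxaroznɤlu]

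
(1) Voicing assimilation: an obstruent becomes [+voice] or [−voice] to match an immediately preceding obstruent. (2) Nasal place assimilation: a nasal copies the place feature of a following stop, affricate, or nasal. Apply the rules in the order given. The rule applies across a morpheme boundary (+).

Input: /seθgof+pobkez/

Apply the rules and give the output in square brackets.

Rule 1: /g/ after /θ/ (voiceless) → [k]
Rule 1: /k/ after /b/ (voiced) → [g]
After rule 1: seθkof+pobgez
Rule 2: no segment meets the rule's conditions; no change.

[seθkof+pobgez]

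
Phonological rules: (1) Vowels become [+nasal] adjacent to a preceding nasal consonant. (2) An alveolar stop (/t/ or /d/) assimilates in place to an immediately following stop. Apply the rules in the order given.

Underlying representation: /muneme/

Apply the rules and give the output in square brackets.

[mũnẽmẽ]

Rule 1: /u/ after nasal /m/ → [ũ]
Rule 1: /e/ after nasal /n/ → [ẽ]
Rule 1: /e/ after nasal /m/ → [ẽ]
After rule 1: mũnẽmẽ
Rule 2: no segment meets the rule's conditions; no change.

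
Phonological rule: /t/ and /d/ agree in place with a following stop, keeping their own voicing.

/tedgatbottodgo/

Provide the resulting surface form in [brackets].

/d/ before /g/ (velar) → [g]
/t/ before /b/ (labial) → [p]
/d/ before /g/ (velar) → [g]

[teggapbottoggo]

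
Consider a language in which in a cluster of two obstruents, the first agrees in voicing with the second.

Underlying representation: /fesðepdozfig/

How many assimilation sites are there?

/s/ before /ð/ (voiced) → [z]
/p/ before /d/ (voiced) → [b]
/z/ before /f/ (voiceless) → [s]
3 segments change.

3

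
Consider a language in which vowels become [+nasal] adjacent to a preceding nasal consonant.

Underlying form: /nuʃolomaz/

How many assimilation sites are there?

/u/ after nasal /n/ → [ũ]
/a/ after nasal /m/ → [ã]
2 segments change.

2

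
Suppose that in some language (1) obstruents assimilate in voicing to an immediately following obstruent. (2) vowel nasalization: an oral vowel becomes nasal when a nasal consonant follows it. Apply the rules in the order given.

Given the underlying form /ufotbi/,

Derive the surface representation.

Rule 1: /t/ before /b/ (voiced) → [d]
After rule 1: ufodbi
Rule 2: no segment meets the rule's conditions; no change.

[ufodbi]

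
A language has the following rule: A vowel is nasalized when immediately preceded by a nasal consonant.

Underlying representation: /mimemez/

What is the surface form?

[mĩmẽmẽz]

/i/ after nasal /m/ → [ĩ]
/e/ after nasal /m/ → [ẽ]
/e/ after nasal /m/ → [ẽ]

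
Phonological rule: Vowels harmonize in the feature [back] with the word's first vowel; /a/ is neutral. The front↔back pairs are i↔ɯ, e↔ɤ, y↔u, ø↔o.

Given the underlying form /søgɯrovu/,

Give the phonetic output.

/ɯ/ harmonizes with /ø/ ([-back]) → [i]
/o/ harmonizes with /ø/ ([-back]) → [ø]
/u/ harmonizes with /ø/ ([-back]) → [y]

[søgirøvy]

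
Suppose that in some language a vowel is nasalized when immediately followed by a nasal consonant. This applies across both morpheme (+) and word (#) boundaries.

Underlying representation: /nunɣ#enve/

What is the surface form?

[nũnɣ#ẽnve]

/u/ before nasal /n/ → [ũ]
/e/ before nasal /n/ → [ẽ]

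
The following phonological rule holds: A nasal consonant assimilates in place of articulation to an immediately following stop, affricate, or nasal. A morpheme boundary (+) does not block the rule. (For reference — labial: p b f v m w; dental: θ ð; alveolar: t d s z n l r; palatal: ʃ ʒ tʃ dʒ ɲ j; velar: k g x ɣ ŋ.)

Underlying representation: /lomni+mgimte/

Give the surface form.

/m/ before /n/ (alveolar) → [n]
/m/ before /g/ (velar) → [ŋ]
/m/ before /t/ (alveolar) → [n]

[lonni+ŋginte]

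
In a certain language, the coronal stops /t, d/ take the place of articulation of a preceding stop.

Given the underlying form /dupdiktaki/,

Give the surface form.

/d/ after /p/ (labial) → [b]
/t/ after /k/ (velar) → [k]

[dupbikkaki]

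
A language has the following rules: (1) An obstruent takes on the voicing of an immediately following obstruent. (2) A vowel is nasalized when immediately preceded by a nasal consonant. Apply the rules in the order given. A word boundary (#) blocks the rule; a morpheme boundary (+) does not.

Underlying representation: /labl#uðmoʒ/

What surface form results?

[labl#uðmõʒ]

Rule 1: no segment meets the rule's conditions; no change.
After rule 1: labl#uðmoʒ
Rule 2: /o/ after nasal /m/ → [õ]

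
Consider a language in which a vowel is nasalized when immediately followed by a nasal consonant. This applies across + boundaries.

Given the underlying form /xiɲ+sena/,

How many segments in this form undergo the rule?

/i/ before nasal /ɲ/ → [ĩ]
/e/ before nasal /n/ → [ẽ]
2 segments change.

2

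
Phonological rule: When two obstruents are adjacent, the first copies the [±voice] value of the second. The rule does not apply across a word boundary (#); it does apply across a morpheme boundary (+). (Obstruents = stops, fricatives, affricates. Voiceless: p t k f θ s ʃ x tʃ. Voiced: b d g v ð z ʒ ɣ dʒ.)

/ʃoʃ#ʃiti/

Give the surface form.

no segment meets the rule's conditions; no change.

[ʃoʃ#ʃiti]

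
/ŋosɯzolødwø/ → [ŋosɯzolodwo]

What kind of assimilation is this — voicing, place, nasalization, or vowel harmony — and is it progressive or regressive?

vowel harmony, progressive

/ø/→[o] /ø/→[o].
Vowels agree with the first vowel, so the harmony is progressive.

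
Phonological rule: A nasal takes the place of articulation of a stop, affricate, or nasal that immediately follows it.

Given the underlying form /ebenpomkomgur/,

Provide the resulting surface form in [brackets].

[ebempoŋkoŋgur]

/n/ before /p/ (labial) → [m]
/m/ before /k/ (velar) → [ŋ]
/m/ before /g/ (velar) → [ŋ]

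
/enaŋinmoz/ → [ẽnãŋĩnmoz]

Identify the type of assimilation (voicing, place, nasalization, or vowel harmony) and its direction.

/e/→[ẽ] /a/→[ã] /i/→[ĩ].
Each target copies a feature from the following segment, so the direction is regressive.

nasalization, regressive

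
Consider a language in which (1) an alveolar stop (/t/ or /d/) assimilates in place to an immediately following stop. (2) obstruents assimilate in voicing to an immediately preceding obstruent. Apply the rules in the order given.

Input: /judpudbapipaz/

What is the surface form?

[jubbubbapipaz]

Rule 1: /d/ before /p/ (labial) → [b]
Rule 1: /d/ before /b/ (labial) → [b]
After rule 1: jubpubbapipaz
Rule 2: /p/ after /b/ (voiced) → [b]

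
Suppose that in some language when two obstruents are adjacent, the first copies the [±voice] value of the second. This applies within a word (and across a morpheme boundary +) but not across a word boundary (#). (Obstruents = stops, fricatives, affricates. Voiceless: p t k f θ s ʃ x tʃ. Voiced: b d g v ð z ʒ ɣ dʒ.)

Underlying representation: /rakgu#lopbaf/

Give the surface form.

/k/ before /g/ (voiced) → [g]
/p/ before /b/ (voiced) → [b]

[raggu#lobbaf]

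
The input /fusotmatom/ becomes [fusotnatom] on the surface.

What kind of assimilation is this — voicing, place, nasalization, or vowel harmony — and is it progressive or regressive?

place assimilation, progressive

/m/→[n].
Each target copies a feature from the preceding segment, so the direction is progressive.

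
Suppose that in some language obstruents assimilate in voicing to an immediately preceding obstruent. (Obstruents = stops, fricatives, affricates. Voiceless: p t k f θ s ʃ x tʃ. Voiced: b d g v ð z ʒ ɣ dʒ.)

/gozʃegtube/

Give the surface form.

/ʃ/ after /z/ (voiced) → [ʒ]
/t/ after /g/ (voiced) → [d]

[gozʒegdube]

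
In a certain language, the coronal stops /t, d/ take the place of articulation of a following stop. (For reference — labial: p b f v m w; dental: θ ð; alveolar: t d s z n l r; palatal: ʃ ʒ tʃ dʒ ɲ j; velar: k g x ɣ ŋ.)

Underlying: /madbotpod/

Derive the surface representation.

/d/ before /b/ (labial) → [b]
/t/ before /p/ (labial) → [p]

[mabboppod]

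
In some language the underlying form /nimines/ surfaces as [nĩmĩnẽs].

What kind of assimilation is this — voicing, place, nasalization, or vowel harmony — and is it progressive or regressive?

nasalization, progressive

/i/→[ĩ] /i/→[ĩ] /e/→[ẽ].
Each target copies a feature from the preceding segment, so the direction is progressive.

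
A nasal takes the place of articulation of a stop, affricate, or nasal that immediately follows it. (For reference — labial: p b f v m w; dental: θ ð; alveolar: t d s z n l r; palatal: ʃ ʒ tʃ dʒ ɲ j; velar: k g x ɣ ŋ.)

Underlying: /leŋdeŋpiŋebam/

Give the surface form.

/ŋ/ before /d/ (alveolar) → [n]
/ŋ/ before /p/ (labial) → [m]

[lendempiŋebam]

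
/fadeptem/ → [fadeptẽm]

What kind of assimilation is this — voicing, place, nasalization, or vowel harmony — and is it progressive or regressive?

/e/→[ẽ].
Each target copies a feature from the following segment, so the direction is regressive.

nasalization, regressive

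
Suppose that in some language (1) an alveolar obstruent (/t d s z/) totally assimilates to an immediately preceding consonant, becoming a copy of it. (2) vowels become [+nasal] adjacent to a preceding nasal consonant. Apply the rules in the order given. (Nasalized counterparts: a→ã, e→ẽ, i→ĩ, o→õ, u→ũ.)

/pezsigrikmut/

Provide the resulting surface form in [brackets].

Rule 1: /s/ after /z/ → [z] (total assimilation)
After rule 1: pezzigrikmut
Rule 2: /u/ after nasal /m/ → [ũ]

[pezzigrikmũt]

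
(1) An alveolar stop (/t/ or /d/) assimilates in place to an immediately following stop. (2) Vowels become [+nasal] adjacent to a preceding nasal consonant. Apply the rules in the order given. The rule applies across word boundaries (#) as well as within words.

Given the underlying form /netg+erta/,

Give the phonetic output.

Rule 1: /t/ before /g/ (velar) → [k]
After rule 1: nekg+erta
Rule 2: /e/ after nasal /n/ → [ẽ]

[nẽkg+erta]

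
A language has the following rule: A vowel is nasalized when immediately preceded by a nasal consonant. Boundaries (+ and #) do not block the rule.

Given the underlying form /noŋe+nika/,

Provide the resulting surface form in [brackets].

[nõŋẽ+nĩka]

/o/ after nasal /n/ → [õ]
/e/ after nasal /ŋ/ → [ẽ]
/i/ after nasal /n/ → [ĩ]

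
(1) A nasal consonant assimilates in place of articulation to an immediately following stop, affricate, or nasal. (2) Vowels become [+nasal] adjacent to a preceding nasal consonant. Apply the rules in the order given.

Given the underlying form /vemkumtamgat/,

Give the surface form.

Rule 1: /m/ before /k/ (velar) → [ŋ]
Rule 1: /m/ before /t/ (alveolar) → [n]
Rule 1: /m/ before /g/ (velar) → [ŋ]
After rule 1: veŋkuntaŋgat
Rule 2: no segment meets the rule's conditions; no change.

[veŋkuntaŋgat]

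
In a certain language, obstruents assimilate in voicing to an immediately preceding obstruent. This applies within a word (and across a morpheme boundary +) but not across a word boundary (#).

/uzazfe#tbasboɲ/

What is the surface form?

[uzazve#tpaspoɲ]

/f/ after /z/ (voiced) → [v]
/b/ after /t/ (voiceless) → [p]
/b/ after /s/ (voiceless) → [p]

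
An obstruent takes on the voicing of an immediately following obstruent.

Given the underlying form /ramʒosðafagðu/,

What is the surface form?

/s/ before /ð/ (voiced) → [z]

[ramʒozðafagðu]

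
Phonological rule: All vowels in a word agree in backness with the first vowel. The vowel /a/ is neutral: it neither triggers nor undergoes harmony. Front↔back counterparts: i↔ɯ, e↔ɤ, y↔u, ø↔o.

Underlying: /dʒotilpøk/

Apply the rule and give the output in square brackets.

/i/ harmonizes with /o/ ([+back]) → [ɯ]
/ø/ harmonizes with /o/ ([+back]) → [o]

[dʒotɯlpok]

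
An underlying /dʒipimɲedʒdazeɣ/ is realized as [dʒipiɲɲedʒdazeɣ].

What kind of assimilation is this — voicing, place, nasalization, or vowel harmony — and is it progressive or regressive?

/m/→[ɲ].
Each target copies a feature from the following segment, so the direction is regressive.

place assimilation, regressive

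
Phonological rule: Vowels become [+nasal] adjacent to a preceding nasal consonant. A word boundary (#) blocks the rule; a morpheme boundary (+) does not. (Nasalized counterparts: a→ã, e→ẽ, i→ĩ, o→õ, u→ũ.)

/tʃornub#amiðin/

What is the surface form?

/u/ after nasal /n/ → [ũ]
/i/ after nasal /m/ → [ĩ]

[tʃornũb#amĩðin]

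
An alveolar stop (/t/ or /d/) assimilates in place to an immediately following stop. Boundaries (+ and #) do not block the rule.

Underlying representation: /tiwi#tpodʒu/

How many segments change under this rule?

/t/ before /p/ (labial) → [p]
1 segment changes.

1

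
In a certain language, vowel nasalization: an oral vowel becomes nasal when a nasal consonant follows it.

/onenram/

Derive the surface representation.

[õnẽnrãm]

/o/ before nasal /n/ → [õ]
/e/ before nasal /n/ → [ẽ]
/a/ before nasal /m/ → [ã]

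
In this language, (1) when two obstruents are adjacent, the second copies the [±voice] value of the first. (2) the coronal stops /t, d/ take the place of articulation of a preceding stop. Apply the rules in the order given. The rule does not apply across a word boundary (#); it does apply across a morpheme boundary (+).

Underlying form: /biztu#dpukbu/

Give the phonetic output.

Rule 1: /t/ after /z/ (voiced) → [d]
Rule 1: /p/ after /d/ (voiced) → [b]
Rule 1: /b/ after /k/ (voiceless) → [p]
After rule 1: bizdu#dbukpu
Rule 2: no segment meets the rule's conditions; no change.

[bizdu#dbukpu]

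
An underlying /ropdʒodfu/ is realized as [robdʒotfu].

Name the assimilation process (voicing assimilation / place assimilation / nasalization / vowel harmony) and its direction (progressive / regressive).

/p/→[b] /d/→[t].
Each target copies a feature from the following segment, so the direction is regressive.

voicing assimilation, regressive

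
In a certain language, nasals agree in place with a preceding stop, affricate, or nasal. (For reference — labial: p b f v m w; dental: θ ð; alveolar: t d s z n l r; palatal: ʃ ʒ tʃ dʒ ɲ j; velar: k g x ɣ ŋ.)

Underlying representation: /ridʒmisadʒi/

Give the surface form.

/m/ after /dʒ/ (palatal) → [ɲ]

[ridʒɲisadʒi]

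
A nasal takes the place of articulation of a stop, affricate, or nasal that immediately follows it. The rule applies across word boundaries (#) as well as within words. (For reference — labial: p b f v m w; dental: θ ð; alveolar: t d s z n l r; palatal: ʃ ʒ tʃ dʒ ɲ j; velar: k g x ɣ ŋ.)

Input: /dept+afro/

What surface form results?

no segment meets the rule's conditions; no change.

[dept+afro]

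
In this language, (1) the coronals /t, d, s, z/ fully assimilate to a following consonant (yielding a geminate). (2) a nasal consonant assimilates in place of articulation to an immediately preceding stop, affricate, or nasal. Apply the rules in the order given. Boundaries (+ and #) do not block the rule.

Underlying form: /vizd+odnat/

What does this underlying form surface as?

[vidd+onnat]

Rule 1: /z/ before /d/ → [d] (total assimilation)
Rule 1: /d/ before /n/ → [n] (total assimilation)
After rule 1: vidd+onnat
Rule 2: no segment meets the rule's conditions; no change.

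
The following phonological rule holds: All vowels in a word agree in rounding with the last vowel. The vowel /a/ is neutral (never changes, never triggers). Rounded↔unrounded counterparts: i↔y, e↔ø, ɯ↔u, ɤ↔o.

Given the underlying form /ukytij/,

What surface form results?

[ɯkitij]

/u/ harmonizes with /i/ ([-round]) → [ɯ]
/y/ harmonizes with /i/ ([-round]) → [i]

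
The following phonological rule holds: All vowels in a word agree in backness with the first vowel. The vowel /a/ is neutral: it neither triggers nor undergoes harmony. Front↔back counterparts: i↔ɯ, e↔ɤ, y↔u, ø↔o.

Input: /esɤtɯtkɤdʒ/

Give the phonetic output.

/ɤ/ harmonizes with /e/ ([-back]) → [e]
/ɯ/ harmonizes with /e/ ([-back]) → [i]
/ɤ/ harmonizes with /e/ ([-back]) → [e]

[esetitkedʒ]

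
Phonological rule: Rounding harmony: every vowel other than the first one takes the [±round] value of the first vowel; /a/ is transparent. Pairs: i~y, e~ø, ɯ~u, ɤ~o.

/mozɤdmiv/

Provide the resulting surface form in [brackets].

/ɤ/ harmonizes with /o/ ([+round]) → [o]
/i/ harmonizes with /o/ ([+round]) → [y]

[mozodmyv]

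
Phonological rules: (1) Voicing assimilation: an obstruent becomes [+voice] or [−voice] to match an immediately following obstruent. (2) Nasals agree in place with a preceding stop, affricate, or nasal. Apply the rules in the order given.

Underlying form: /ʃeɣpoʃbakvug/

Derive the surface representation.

Rule 1: /ɣ/ before /p/ (voiceless) → [x]
Rule 1: /ʃ/ before /b/ (voiced) → [ʒ]
Rule 1: /k/ before /v/ (voiced) → [g]
After rule 1: ʃexpoʒbagvug
Rule 2: no segment meets the rule's conditions; no change.

[ʃexpoʒbagvug]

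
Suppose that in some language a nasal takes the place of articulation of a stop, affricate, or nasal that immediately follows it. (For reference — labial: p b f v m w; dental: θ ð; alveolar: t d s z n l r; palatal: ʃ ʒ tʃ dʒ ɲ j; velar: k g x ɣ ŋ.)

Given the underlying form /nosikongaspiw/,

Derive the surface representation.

[nosikoŋgaspiw]

/n/ before /g/ (velar) → [ŋ]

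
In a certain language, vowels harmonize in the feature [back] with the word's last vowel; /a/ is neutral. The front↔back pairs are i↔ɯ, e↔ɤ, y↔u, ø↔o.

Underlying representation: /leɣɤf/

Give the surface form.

/e/ harmonizes with /ɤ/ ([+back]) → [ɤ]

[lɤɣɤf]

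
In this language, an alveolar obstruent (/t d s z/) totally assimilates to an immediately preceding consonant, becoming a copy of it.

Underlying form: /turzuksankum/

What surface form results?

/z/ after /r/ → [r] (total assimilation)
/s/ after /k/ → [k] (total assimilation)

[turrukkankum]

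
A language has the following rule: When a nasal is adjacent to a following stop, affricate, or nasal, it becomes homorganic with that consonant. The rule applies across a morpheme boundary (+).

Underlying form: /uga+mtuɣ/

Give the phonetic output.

/m/ before /t/ (alveolar) → [n]

[uga+ntuɣ]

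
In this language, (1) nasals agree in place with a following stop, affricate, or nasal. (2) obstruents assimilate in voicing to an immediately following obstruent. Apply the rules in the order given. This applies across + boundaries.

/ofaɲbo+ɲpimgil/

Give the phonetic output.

[ofambo+mpiŋgil]

Rule 1: /ɲ/ before /b/ (labial) → [m]
Rule 1: /ɲ/ before /p/ (labial) → [m]
Rule 1: /m/ before /g/ (velar) → [ŋ]
After rule 1: ofambo+mpiŋgil
Rule 2: no segment meets the rule's conditions; no change.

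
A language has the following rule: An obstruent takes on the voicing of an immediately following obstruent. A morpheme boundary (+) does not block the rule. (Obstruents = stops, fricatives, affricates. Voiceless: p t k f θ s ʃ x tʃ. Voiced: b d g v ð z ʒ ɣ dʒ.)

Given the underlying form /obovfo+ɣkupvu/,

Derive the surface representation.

[oboffo+xkubvu]

/v/ before /f/ (voiceless) → [f]
/ɣ/ before /k/ (voiceless) → [x]
/p/ before /v/ (voiced) → [b]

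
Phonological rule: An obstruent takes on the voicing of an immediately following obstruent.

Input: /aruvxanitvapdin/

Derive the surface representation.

/v/ before /x/ (voiceless) → [f]
/t/ before /v/ (voiced) → [d]
/p/ before /d/ (voiced) → [b]

[arufxanidvabdin]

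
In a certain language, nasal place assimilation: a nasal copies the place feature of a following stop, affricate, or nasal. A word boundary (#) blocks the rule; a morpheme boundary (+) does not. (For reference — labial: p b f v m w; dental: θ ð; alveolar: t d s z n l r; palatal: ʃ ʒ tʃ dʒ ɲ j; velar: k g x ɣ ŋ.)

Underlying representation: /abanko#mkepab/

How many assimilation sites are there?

2

/n/ before /k/ (velar) → [ŋ]
/m/ before /k/ (velar) → [ŋ]
2 segments change.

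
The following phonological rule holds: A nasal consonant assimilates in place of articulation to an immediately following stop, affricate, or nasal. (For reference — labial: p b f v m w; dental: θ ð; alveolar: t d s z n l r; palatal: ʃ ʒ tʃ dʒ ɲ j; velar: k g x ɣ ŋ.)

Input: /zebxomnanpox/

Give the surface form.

[zebxonnampox]

/m/ before /n/ (alveolar) → [n]
/n/ before /p/ (labial) → [m]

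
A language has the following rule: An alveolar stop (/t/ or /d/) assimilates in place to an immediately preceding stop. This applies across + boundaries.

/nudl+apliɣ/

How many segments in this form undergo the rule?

0

No segment meets the rule's conditions.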